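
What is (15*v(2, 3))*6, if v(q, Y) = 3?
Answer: 270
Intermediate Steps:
(15*v(2, 3))*6 = (15*3)*6 = 45*6 = 270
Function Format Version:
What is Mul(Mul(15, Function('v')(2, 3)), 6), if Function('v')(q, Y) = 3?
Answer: 270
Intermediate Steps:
Mul(Mul(15, Function('v')(2, 3)), 6) = Mul(Mul(15, 3), 6) = Mul(45, 6) = 270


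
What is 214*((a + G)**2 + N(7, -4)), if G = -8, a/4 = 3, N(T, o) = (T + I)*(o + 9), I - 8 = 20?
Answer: 40874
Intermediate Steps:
I = 28 (I = 8 + 20 = 28)
N(T, o) = (9 + o)*(28 + T) (N(T, o) = (T + 28)*(o + 9) = (28 + T)*(9 + o) = (9 + o)*(28 + T))
a = 12 (a = 4*3 = 12)
214*((a + G)**2 + N(7, -4)) = 214*((12 - 8)**2 + (252 + 9*7 + 28*(-4) + 7*(-4))) = 214*(4**2 + (252 + 63 - 112 - 28)) = 214*(16 + 175) = 214*191 = 40874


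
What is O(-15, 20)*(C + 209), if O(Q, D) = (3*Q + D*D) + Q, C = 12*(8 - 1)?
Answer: 99620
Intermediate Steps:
C = 84 (C = 12*7 = 84)
O(Q, D) = D² + 4*Q (O(Q, D) = (3*Q + D²) + Q = (D² + 3*Q) + Q = D² + 4*Q)
O(-15, 20)*(C + 209) = (20² + 4*(-15))*(84 + 209) = (400 - 60)*293 = 340*293 = 99620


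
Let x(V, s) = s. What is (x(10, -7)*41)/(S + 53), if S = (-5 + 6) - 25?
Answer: -287/29 ≈ -9.8965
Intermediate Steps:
S = -24 (S = 1 - 25 = -24)
(x(10, -7)*41)/(S + 53) = (-7*41)/(-24 + 53) = -287/29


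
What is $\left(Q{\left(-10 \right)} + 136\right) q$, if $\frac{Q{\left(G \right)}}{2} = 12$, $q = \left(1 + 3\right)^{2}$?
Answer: $2560$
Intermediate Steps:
$q = 16$ ($q = 4^{2} = 16$)
$Q{\left(G \right)} = 24$ ($Q{\left(G \right)} = 2 \cdot 12 = 24$)
$\left(Q{\left(-10 \right)} + 136\right) q = \left(24 + 136\right) 16 = 160 \cdot 16 = 2560$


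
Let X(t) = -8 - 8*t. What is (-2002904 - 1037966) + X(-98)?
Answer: -3040094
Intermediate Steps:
(-2002904 - 1037966) + X(-98) = (-2002904 - 1037966) + (-8 - 8*(-98)) = -3040870 + (-8 + 784) = -3040870 + 776 = -3040094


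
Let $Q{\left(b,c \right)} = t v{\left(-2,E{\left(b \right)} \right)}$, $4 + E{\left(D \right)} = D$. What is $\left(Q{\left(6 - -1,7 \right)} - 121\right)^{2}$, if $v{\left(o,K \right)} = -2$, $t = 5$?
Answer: $17161$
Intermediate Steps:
$E{\left(D \right)} = -4 + D$
$Q{\left(b,c \right)} = -10$ ($Q{\left(b,c \right)} = 5 \left(-2\right) = -10$)
$\left(Q{\left(6 - -1,7 \right)} - 121\right)^{2} = \left(-10 - 121\right)^{2} = \left(-131\right)^{2} = 17161$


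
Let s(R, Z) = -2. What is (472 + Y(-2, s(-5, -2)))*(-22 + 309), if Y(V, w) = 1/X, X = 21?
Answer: 406433/3 ≈ 1.3548e+5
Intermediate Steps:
Y(V, w) = 1/21
(472 + Y(-2, s(-5, -2)))*(-22 + 309) = (472 + 1/21)*(-22 + 309) = (9913/21)*287 = 406433/3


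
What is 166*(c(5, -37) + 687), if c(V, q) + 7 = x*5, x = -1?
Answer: 112050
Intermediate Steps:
c(V, q) = -12 (c(V, q) = -7 - 1*5 = -7 - 5 = -12)
166*(c(5, -37) + 687) = 166*(-12 + 687) = 166*675 = 112050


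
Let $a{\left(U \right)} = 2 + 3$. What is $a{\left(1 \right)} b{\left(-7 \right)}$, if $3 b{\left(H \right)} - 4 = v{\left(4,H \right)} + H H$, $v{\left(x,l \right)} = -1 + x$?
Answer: $\frac{280}{3} \approx 93.333$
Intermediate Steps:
$a{\left(U \right)} = 5$
$b{\left(H \right)} = \frac{7}{3} + \frac{H^{2}}{3}$ ($b{\left(H \right)} = \frac{4}{3} + \frac{\left(-1 + 4\right) + H H}{3} = \frac{4}{3} + \frac{3 + H^{2}}{3} = \frac{4}{3} + \left(1 + \frac{H^{2}}{3}\right) = \frac{7}{3} + \frac{H^{2}}{3}$)
$a{\left(1 \right)} b{\left(-7 \right)} = 5 \left(\frac{7}{3} + \frac{\left(-7\right)^{2}}{3}\right) = 5 \left(\frac{7}{3} + \frac{1}{3} \cdot 49\right) = 5 \left(\frac{7}{3} + \frac{49}{3}\right) = 5 \cdot \frac{56}{3} = \frac{280}{3}$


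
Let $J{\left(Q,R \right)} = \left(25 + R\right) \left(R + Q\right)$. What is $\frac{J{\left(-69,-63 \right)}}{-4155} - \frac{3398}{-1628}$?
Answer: $\frac{992107}{1127390} \approx 0.88$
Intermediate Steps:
$J{\left(Q,R \right)} = \left(25 + R\right) \left(Q + R\right)$
$\frac{J{\left(-69,-63 \right)}}{-4155} - \frac{3398}{-1628} = \frac{\left(-63\right)^{2} + 25 \left(-69\right) + 25 \left(-63\right) - -4347}{-4155} - \frac{3398}{-1628} = \left(3969 - 1725 - 1575 + 4347\right) \left(- \frac{1}{4155}\right) - - \frac{1699}{814} = 5016 \left(- \frac{1}{4155}\right) + \frac{1699}{814} = - \frac{1672}{1385} + \frac{1699}{814} = \frac{992107}{1127390}$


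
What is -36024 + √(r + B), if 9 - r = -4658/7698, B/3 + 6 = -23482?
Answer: -36024 + I*√1043767840134/3849 ≈ -36024.0 + 265.43*I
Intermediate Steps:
B = -70464 (B = -18 + 3*(-23482) = -18 - 70446 = -70464)
r = 36970/3849 (r = 9 - (-4658)/7698 = 9 - 1*(-2329/3849) = 9 + 2329/3849 = 36970/3849 ≈ 9.6051)
-36024 + √(r + B) = -36024 + √(36970/3849 - 70464) = -36024 + √(-271178966/3849) = -36024 + I*√1043767840134/3849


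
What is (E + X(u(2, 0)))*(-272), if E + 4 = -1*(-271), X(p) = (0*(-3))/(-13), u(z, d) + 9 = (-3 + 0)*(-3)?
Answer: -72624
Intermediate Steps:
u(z, d) = 0 (u(z, d) = -9 + (-3 + 0)*(-3) = -9 - 3*(-3) = -9 + 9 = 0)
X(p) = 0 (X(p) = 0*(-1/13) = 0)
E = 267 (E = -4 - 1*(-271) = -4 + 271 = 267)
(E + X(u(2, 0)))*(-272) = (267 + 0)*(-272) = 267*(-272) = -72624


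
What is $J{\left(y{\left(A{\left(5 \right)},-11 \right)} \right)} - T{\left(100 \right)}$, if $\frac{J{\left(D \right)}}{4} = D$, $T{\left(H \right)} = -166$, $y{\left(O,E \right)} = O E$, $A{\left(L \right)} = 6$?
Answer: $-98$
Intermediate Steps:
$y{\left(O,E \right)} = E O$
$J{\left(D \right)} = 4 D$
$J{\left(y{\left(A{\left(5 \right)},-11 \right)} \right)} - T{\left(100 \right)} = 4 \left(\left(-11\right) 6\right) - -166 = 4 \left(-66\right) + 166 = -264 + 166 = -98$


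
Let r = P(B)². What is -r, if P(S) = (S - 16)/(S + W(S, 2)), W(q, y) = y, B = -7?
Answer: -529/25 ≈ -21.160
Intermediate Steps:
P(S) = (-16 + S)/(2 + S) (P(S) = (S - 16)/(S + 2) = (-16 + S)/(2 + S))
r = 529/25 (r = ((-16 - 7)/(2 - 7))² = (-23/(-5))² = (-⅕*(-23))² = (23/5)² = 529/25 ≈ 21.160)
-r = -1*529/25 = -529/25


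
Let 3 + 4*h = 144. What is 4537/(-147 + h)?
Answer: -18148/447 ≈ -40.600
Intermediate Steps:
h = 141/4 (h = -¾ + (¼)*144 = -¾ + 36 = 141/4 ≈ 35.250)
4537/(-147 + h) = 4537/(-147 + 141/4) = 4537/(-447/4) = 4537*(-4/447) = -18148/447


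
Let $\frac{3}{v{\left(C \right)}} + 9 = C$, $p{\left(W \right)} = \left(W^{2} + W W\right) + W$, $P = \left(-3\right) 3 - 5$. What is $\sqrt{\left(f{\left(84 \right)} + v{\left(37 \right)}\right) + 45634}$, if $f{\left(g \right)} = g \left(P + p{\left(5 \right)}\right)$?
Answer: $\frac{\sqrt{9619309}}{14} \approx 221.54$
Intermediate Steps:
$P = -14$ ($P = -9 - 5 = -14$)
$p{\left(W \right)} = W + 2 W^{2}$ ($p{\left(W \right)} = \left(W^{2} + W^{2}\right) + W = 2 W^{2} + W = W + 2 W^{2}$)
$v{\left(C \right)} = \frac{3}{-9 + C}$
$f{\left(g \right)} = 41 g$ ($f{\left(g \right)} = g \left(-14 + 5 \left(1 + 2 \cdot 5\right)\right) = g \left(-14 + 5 \left(1 + 10\right)\right) = g \left(-14 + 5 \cdot 11\right) = g \left(-14 + 55\right) = g 41 = 41 g$)
$\sqrt{\left(f{\left(84 \right)} + v{\left(37 \right)}\right) + 45634} = \sqrt{\left(41 \cdot 84 + \frac{3}{-9 + 37}\right) + 45634} = \sqrt{\left(3444 + \frac{3}{28}\right) + 45634} = \sqrt{\frac{96435}{28} + 45634} = \sqrt{\frac{1374187}{28}} = \frac{\sqrt{9619309}}{14}$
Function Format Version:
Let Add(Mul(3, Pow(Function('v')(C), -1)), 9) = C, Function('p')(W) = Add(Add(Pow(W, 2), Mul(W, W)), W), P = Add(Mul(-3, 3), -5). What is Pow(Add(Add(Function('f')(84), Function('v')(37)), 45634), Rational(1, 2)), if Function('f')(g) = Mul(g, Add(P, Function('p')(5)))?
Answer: Mul(Rational(1, 14), Pow(9619309, Rational(1, 2))) ≈ 221.54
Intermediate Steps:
P = -14 (P = Add(-9, -5) = -14)
Function('p')(W) = Add(W, Mul(2, Pow(W, 2))) (Function('p')(W) = Add(Add(Pow(W, 2), Pow(W, 2)), W) = Add(Mul(2, Pow(W, 2)), W) = Add(W, Mul(2, Pow(W, 2))))
Function('v')(C) = Mul(3, Pow(Add(-9, C), -1))
Function('f')(g) = Mul(41, g) (Function('f')(g) = Mul(g, Add(-14, Mul(5, Add(1, Mul(2, 5))))) = Mul(g, Add(-14, Mul(5, Add(1, 10)))) = Mul(g, Add(-14, Mul(5, 11))) = Mul(g, Add(-14, 55)) = Mul(g, 41) = Mul(41, g))
Pow(Add(Add(Function('f')(84), Function('v')(37)), 45634), Rational(1, 2)) = Pow(Add(Add(Mul(41, 84), Mul(3, Pow(Add(-9, 37), -1))), 45634), Rational(1, 2)) = Pow(Add(Add(3444, Mul(3, Pow(28, -1))), 45634), Rational(1, 2)) = Pow(Add(Add(3444, Mul(3, Rational(1, 28))), 45634), Rational(1, 2)) = Pow(Add(Add(3444, Rational(3, 28)), 45634), Rational(1, 2)) = Pow(Add(Rational(96435, 28), 45634), Rational(1, 2)) = Pow(Rational(1374187, 28), Rational(1, 2)) = Mul(Rational(1, 14), Pow(9619309, Rational(1, 2)))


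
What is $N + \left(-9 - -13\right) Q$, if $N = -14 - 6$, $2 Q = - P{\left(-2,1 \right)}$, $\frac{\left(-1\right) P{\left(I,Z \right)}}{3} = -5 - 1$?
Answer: $-56$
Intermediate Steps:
$P{\left(I,Z \right)} = 18$ ($P{\left(I,Z \right)} = - 3 \left(-5 - 1\right) = \left(-3\right) \left(-6\right) = 18$)
$Q = -9$ ($Q = \frac{\left(-1\right) 18}{2} = \frac{1}{2} \left(-18\right) = -9$)
$N = -20$ ($N = -14 - 6 = -20$)
$N + \left(-9 - -13\right) Q = -20 + \left(-9 - -13\right) \left(-9\right) = -20 + \left(-9 + 13\right) \left(-9\right) = -20 + 4 \left(-9\right) = -20 - 36 = -56$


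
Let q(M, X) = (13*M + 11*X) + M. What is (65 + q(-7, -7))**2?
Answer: 12100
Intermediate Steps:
q(M, X) = 11*X + 14*M (q(M, X) = (11*X + 13*M) + M = 11*X + 14*M)
(65 + q(-7, -7))**2 = (65 + (11*(-7) + 14*(-7)))**2 = (65 + (-77 - 98))**2 = (65 - 175)**2 = (-110)**2 = 12100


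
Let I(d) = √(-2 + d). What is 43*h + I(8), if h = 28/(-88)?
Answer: -301/22 + √6 ≈ -11.232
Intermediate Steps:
h = -7/22 (h = 28*(-1/88) = -7/22 ≈ -0.31818)
43*h + I(8) = 43*(-7/22) + √(-2 + 8) = -301/22 + √6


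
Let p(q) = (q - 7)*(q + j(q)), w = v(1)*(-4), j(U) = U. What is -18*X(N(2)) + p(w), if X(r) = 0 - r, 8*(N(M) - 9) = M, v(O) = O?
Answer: 509/2 ≈ 254.50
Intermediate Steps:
N(M) = 9 + M/8
w = -4 (w = 1*(-4) = -4)
p(q) = 2*q*(-7 + q) (p(q) = (q - 7)*(q + q) = (-7 + q)*(2*q) = 2*q*(-7 + q))
X(r) = -r
-18*X(N(2)) + p(w) = -(-18)*(9 + (⅛)*2) + 2*(-4)*(-7 - 4) = -(-18)*(9 + ¼) + 2*(-4)*(-11) = -(-18)*37/4 + 88 = -18*(-37/4) + 88 = 333/2 + 88 = 509/2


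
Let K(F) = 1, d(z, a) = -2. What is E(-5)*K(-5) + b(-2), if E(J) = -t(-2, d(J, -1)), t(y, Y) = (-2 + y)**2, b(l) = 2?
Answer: -14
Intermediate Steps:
E(J) = -16 (E(J) = -(-2 - 2)**2 = -1*(-4)**2 = -1*16 = -16)
E(-5)*K(-5) + b(-2) = -16*1 + 2 = -16 + 2 = -14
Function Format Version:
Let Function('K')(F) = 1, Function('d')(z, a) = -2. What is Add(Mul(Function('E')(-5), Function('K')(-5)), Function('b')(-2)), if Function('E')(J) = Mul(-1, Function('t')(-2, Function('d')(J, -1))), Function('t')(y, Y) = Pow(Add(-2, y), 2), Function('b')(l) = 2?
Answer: -14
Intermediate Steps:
Function('E')(J) = -16 (Function('E')(J) = Mul(-1, Pow(Add(-2, -2), 2)) = Mul(-1, Pow(-4, 2)) = Mul(-1, 16) = -16)
Add(Mul(Function('E')(-5), Function('K')(-5)), Function('b')(-2)) = Add(Mul(-16, 1), 2) = Add(-16, 2) = -14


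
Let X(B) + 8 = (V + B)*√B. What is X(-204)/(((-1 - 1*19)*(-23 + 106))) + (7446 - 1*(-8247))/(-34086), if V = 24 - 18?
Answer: -2148141/4715230 + 99*I*√51/415 ≈ -0.45557 + 1.7036*I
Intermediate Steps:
V = 6
X(B) = -8 + √B*(6 + B) (X(B) = -8 + (6 + B)*√B = -8 + √B*(6 + B))
X(-204)/(((-1 - 1*19)*(-23 + 106))) + (7446 - 1*(-8247))/(-34086) = (-8 + (-204)^(3/2) + 6*√(-204))/(((-1 - 1*19)*(-23 + 106))) + (7446 - 1*(-8247))/(-34086) = (-8 - 408*I*√51 + 6*(2*I*√51))/(((-1 - 19)*83)) + (7446 + 8247)*(-1/34086) = (-8 - 408*I*√51 + 12*I*√51)/((-20*83)) + 15693*(-1/34086) = (-8 - 396*I*√51)/(-1660) - 5231/11362 = (-8 - 396*I*√51)*(-1/1660) - 5231/11362 = (2/415 + 99*I*√51/415) - 5231/11362 = -2148141/4715230 + 99*I*√51/415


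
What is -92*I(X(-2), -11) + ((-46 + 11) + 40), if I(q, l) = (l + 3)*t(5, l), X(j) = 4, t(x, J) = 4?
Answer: 2949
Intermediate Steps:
I(q, l) = 12 + 4*l (I(q, l) = (l + 3)*4 = (3 + l)*4 = 12 + 4*l)
-92*I(X(-2), -11) + ((-46 + 11) + 40) = -92*(12 + 4*(-11)) + ((-46 + 11) + 40) = -92*(12 - 44) + (-35 + 40) = -92*(-32) + 5 = 2944 + 5 = 2949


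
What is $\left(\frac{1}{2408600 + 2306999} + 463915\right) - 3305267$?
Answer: $- \frac{13398676649847}{4715599} \approx -2.8414 \cdot 10^{6}$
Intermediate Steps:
$\left(\frac{1}{2408600 + 2306999} + 463915\right) - 3305267 = \left(\frac{1}{4715599} + 463915\right) - 3305267 = \frac{2187637110086}{4715599} - 3305267 = - \frac{13398676649847}{4715599}$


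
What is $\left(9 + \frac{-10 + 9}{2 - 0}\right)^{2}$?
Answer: $\frac{289}{4} \approx 72.25$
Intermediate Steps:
$\left(9 + \frac{-10 + 9}{2 - 0}\right)^{2} = \left(9 - \frac{1}{2 + \left(-11 + 11\right)}\right)^{2} = \left(9 - \frac{1}{2 + 0}\right)^{2} = \left(9 - \frac{1}{2}\right)^{2} = \left(\frac{17}{2}\right)^{2} = \frac{289}{4}$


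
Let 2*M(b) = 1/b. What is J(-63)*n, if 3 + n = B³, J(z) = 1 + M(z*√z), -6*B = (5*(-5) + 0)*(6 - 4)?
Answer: 15544/27 + 7772*I*√7/35721 ≈ 575.7 + 0.57565*I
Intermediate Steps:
M(b) = 1/(2*b)
B = 25/3 (B = -(5*(-5) + 0)*(6 - 4)/6 = -(-25 + 0)*2/6 = -(-25)*2/6 = -⅙*(-50) = 25/3 ≈ 8.3333)
J(z) = 1 + 1/(2*z^(3/2)) (J(z) = 1 + 1/(2*((z*√z))) = 1 + 1/(2*(z^(3/2))) = 1 + 1/(2*z^(3/2)))
n = 15544/27 (n = -3 + (25/3)³ = -3 + 15625/27 = 15544/27 ≈ 575.70)
J(-63)*n = (1 + 1/(2*(-63)^(3/2)))*(15544/27) = (1 + (I*√7/1323)/2)*(15544/27) = (1 + I*√7/2646)*(15544/27) = 15544/27 + 7772*I*√7/35721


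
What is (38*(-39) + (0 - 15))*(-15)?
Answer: 22455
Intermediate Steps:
(38*(-39) + (0 - 15))*(-15) = (-1482 - 15)*(-15) = -1497*(-15) = 22455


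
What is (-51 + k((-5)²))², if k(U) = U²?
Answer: 329476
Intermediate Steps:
(-51 + k((-5)²))² = (-51 + ((-5)²)²)² = (-51 + 25²)² = (-51 + 625)² = 574² = 329476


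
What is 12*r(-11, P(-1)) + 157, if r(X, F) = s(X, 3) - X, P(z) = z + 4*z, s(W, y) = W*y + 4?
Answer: -59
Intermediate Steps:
s(W, y) = 4 + W*y
P(z) = 5*z
r(X, F) = 4 + 2*X (r(X, F) = (4 + X*3) - X = (4 + 3*X) - X = 4 + 2*X)
12*r(-11, P(-1)) + 157 = 12*(4 + 2*(-11)) + 157 = 12*(4 - 22) + 157 = 12*(-18) + 157 = -216 + 157 = -59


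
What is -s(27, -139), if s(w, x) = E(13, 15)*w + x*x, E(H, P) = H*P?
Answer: -24586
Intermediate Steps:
s(w, x) = x² + 195*w (s(w, x) = (13*15)*w + x*x = 195*w + x² = x² + 195*w)
-s(27, -139) = -((-139)² + 195*27) = -(19321 + 5265) = -1*24586 = -24586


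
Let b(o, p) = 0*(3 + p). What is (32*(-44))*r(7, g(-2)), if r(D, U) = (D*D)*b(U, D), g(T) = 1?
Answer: 0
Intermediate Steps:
b(o, p) = 0
r(D, U) = 0 (r(D, U) = (D*D)*0 = D²*0 = 0)
(32*(-44))*r(7, g(-2)) = (32*(-44))*0 = -1408*0 = 0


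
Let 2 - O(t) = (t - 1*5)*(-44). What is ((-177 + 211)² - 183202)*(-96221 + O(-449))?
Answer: 21152834970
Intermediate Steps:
O(t) = -218 + 44*t (O(t) = 2 - (t - 1*5)*(-44) = 2 - (t - 5)*(-44) = 2 - (-5 + t)*(-44) = 2 - (220 - 44*t) = 2 + (-220 + 44*t) = -218 + 44*t)
((-177 + 211)² - 183202)*(-96221 + O(-449)) = ((-177 + 211)² - 183202)*(-96221 + (-218 + 44*(-449))) = (34² - 183202)*(-96221 + (-218 - 19756)) = (1156 - 183202)*(-96221 - 19974) = -182046*(-116195) = 21152834970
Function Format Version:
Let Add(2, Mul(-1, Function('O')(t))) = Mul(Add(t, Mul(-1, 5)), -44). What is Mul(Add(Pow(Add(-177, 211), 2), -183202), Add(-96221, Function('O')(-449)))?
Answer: 21152834970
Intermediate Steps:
Function('O')(t) = Add(-218, Mul(44, t)) (Function('O')(t) = Add(2, Mul(-1, Mul(Add(t, Mul(-1, 5)), -44))) = Add(2, Mul(-1, Mul(Add(t, -5), -44))) = Add(2, Mul(-1, Mul(Add(-5, t), -44))) = Add(2, Mul(-1, Add(220, Mul(-44, t)))) = Add(2, Add(-220, Mul(44, t))) = Add(-218, Mul(44, t)))
Mul(Add(Pow(Add(-177, 211), 2), -183202), Add(-96221, Function('O')(-449))) = Mul(Add(Pow(Add(-177, 211), 2), -183202), Add(-96221, Add(-218, Mul(44, -449)))) = Mul(Add(Pow(34, 2), -183202), Add(-96221, Add(-218, -19756))) = Mul(Add(1156, -183202), Add(-96221, -19974)) = Mul(-182046, -116195) = 21152834970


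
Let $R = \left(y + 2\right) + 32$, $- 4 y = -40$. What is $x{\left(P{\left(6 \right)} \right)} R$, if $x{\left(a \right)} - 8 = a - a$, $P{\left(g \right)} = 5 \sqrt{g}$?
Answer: $352$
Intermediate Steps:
$y = 10$ ($y = \left(- \frac{1}{4}\right) \left(-40\right) = 10$)
$x{\left(a \right)} = 8$ ($x{\left(a \right)} = 8 + \left(a - a\right) = 8 + 0 = 8$)
$R = 44$ ($R = \left(10 + 2\right) + 32 = 12 + 32 = 44$)
$x{\left(P{\left(6 \right)} \right)} R = 8 \cdot 44 = 352$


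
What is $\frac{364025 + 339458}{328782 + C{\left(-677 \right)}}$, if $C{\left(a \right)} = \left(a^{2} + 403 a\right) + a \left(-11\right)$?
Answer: $\frac{703483}{521727} \approx 1.3484$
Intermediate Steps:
$C{\left(a \right)} = a^{2} + 392 a$ ($C{\left(a \right)} = \left(a^{2} + 403 a\right) - 11 a = a^{2} + 392 a$)
$\frac{364025 + 339458}{328782 + C{\left(-677 \right)}} = \frac{364025 + 339458}{328782 - 677 \left(392 - 677\right)} = \frac{703483}{328782 - -192945} = \frac{703483}{328782 + 192945} = \frac{703483}{521727}$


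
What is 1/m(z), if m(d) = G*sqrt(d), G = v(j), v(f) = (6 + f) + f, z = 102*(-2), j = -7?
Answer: I*sqrt(51)/816 ≈ 0.0087517*I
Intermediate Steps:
z = -204
v(f) = 6 + 2*f
G = -8 (G = 6 + 2*(-7) = 6 - 14 = -8)
m(d) = -8*sqrt(d)
1/m(z) = 1/(-16*I*sqrt(51)) = I*sqrt(51)/816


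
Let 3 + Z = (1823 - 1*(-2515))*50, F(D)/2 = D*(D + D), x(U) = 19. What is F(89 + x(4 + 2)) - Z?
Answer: -170241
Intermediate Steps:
F(D) = 4*D² (F(D) = 2*(D*(D + D)) = 2*(D*(2*D)) = 2*(2*D²) = 4*D²)
Z = 216897 (Z = -3 + (1823 - 1*(-2515))*50 = -3 + (1823 + 2515)*50 = -3 + 4338*50 = -3 + 216900 = 216897)
F(89 + x(4 + 2)) - Z = 4*(89 + 19)² - 1*216897 = 4*108² - 216897 = 4*11664 - 216897 = 46656 - 216897 = -170241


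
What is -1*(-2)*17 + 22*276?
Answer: 6106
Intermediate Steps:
-1*(-2)*17 + 22*276 = 2*17 + 6072 = 34 + 6072 = 6106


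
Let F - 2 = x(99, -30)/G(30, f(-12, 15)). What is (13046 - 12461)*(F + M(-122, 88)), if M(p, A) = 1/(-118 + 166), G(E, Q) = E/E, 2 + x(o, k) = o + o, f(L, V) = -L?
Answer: 1853475/16 ≈ 1.1584e+5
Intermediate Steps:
x(o, k) = -2 + 2*o (x(o, k) = -2 + (o + o) = -2 + 2*o)
G(E, Q) = 1
M(p, A) = 1/48
F = 198 (F = 2 + (-2 + 2*99)/1 = 2 + (-2 + 198)*1 = 2 + 196*1 = 2 + 196 = 198)
(13046 - 12461)*(F + M(-122, 88)) = (13046 - 12461)*(198 + 1/48) = 585*(9505/48) = 1853475/16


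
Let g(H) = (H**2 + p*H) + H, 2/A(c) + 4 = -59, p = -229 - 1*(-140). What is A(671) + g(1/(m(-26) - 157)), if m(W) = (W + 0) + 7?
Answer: 913855/1951488 ≈ 0.46829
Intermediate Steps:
p = -89 (p = -229 + 140 = -89)
A(c) = -2/63 (A(c) = 2/(-4 - 59) = 2/(-63) = 2*(-1/63) = -2/63)
m(W) = 7 + W (m(W) = W + 7 = 7 + W)
g(H) = H**2 - 88*H (g(H) = (H**2 - 89*H) + H = H**2 - 88*H)
A(671) + g(1/(m(-26) - 157)) = -2/63 + (-88 + 1/((7 - 26) - 157))/((7 - 26) - 157) = -2/63 + (-88 + 1/(-19 - 157))/(-19 - 157) = -2/63 + (-88 + 1/(-176))/(-176) = -2/63 - (-88 - 1/176)/176 = -2/63 - 1/176*(-15489/176) = -2/63 + 15489/30976 = 913855/1951488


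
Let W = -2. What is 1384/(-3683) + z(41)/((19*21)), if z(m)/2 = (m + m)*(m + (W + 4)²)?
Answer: 8876108/489839 ≈ 18.120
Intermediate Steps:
z(m) = 4*m*(4 + m) (z(m) = 2*((m + m)*(m + (-2 + 4)²)) = 2*((2*m)*(m + 2²)) = 2*((2*m)*(m + 4)) = 2*((2*m)*(4 + m)) = 2*(2*m*(4 + m)) = 4*m*(4 + m))
1384/(-3683) + z(41)/((19*21)) = 1384/(-3683) + (4*41*(4 + 41))/((19*21)) = 1384*(-1/3683) + (4*41*45)/399 = -1384/3683 + 7380*(1/399) = -1384/3683 + 2460/133 = 8876108/489839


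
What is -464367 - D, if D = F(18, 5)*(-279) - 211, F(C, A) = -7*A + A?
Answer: -472526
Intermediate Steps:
F(C, A) = -6*A
D = 8159 (D = -6*5*(-279) - 211 = -30*(-279) - 211 = 8370 - 211 = 8159)
-464367 - D = -464367 - 1*8159 = -464367 - 8159 = -472526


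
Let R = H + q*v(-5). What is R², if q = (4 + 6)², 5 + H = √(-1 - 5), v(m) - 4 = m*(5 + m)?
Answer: (395 + I*√6)² ≈ 1.5602e+5 + 1935.0*I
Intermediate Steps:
v(m) = 4 + m*(5 + m)
H = -5 + I*√6 (H = -5 + √(-1 - 5) = -5 + √(-6) = -5 + I*√6 ≈ -5.0 + 2.4495*I)
q = 100 (q = 10² = 100)
R = 395 + I*√6 (R = (-5 + I*√6) + 100*(4 + (-5)² + 5*(-5)) = (-5 + I*√6) + 100*(4 + 25 - 25) = (-5 + I*√6) + 100*4 = (-5 + I*√6) + 400 = 395 + I*√6 ≈ 395.0 + 2.4495*I)
R² = (395 + I*√6)²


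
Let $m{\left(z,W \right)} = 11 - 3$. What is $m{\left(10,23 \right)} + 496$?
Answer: $504$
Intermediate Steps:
$m{\left(z,W \right)} = 8$
$m{\left(10,23 \right)} + 496 = 8 + 496 = 504$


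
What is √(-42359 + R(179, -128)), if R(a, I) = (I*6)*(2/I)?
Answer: I*√42347 ≈ 205.78*I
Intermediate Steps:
R(a, I) = 12 (R(a, I) = (6*I)*(2/I) = 12)
√(-42359 + R(179, -128)) = √(-42359 + 12) = √(-42347) = I*√42347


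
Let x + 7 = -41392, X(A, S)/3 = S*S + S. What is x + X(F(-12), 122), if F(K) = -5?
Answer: 3619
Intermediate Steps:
X(A, S) = 3*S + 3*S**2 (X(A, S) = 3*(S*S + S) = 3*(S**2 + S) = 3*(S + S**2) = 3*S + 3*S**2)
x = -41399 (x = -7 - 41392 = -41399)
x + X(F(-12), 122) = -41399 + 3*122*(1 + 122) = -41399 + 3*122*123 = -41399 + 45018 = 3619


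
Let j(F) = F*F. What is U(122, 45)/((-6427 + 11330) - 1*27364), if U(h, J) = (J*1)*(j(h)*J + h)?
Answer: -10048530/7487 ≈ -1342.1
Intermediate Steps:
j(F) = F²
U(h, J) = J*(h + J*h²) (U(h, J) = (J*1)*(h²*J + h) = J*(J*h² + h) = J*(h + J*h²))
U(122, 45)/((-6427 + 11330) - 1*27364) = (45*122*(1 + 45*122))/((-6427 + 11330) - 1*27364) = (45*122*(1 + 5490))/(4903 - 27364) = (45*122*5491)/(-22461) = 30145590*(-1/22461) = -10048530/7487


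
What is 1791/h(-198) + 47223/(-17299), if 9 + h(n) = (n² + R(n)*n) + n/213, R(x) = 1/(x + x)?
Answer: -258426181989/96279816071 ≈ -2.6841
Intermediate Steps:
R(x) = 1/(2*x)
h(n) = -17/2 + n² + n/213 (h(n) = -9 + ((n² + (1/(2*n))*n) + n/213) = -9 + ((n² + ½) + n*(1/213)) = -9 + ((½ + n²) + n/213) = -9 + (½ + n² + n/213) = -17/2 + n² + n/213)
1791/h(-198) + 47223/(-17299) = 1791/(-17/2 + (-198)² + (1/213)*(-198)) + 47223/(-17299) = 1791/(-17/2 + 39204 - 66/71) + 47223*(-1/17299) = 1791/(5565629/142) - 47223/17299 = 1791*(142/5565629) - 47223/17299 = 254322/5565629 - 47223/17299 = -258426181989/96279816071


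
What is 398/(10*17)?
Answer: 199/85 ≈ 2.3412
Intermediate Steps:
398/(10*17) = 398/170 = (1/170)*398 = 199/85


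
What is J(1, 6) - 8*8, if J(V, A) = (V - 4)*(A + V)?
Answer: -85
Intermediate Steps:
J(V, A) = (-4 + V)*(A + V)
J(1, 6) - 8*8 = (1² - 4*6 - 4*1 + 6*1) - 8*8 = (1 - 24 - 4 + 6) - 64 = -21 - 64 = -85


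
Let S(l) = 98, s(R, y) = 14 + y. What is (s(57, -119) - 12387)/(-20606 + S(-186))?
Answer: 1041/1709 ≈ 0.60913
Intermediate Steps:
(s(57, -119) - 12387)/(-20606 + S(-186)) = ((14 - 119) - 12387)/(-20606 + 98) = (-105 - 12387)/(-20508) = -12492*(-1/20508) = 1041/1709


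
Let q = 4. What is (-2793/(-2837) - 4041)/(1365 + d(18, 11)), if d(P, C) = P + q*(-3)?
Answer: -3820508/1296509 ≈ -2.9468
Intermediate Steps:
d(P, C) = -12 + P (d(P, C) = P + 4*(-3) = P - 12 = -12 + P)
(-2793/(-2837) - 4041)/(1365 + d(18, 11)) = (-2793/(-2837) - 4041)/(1365 + (-12 + 18)) = (-2793*(-1/2837) - 4041)/(1365 + 6) = (2793/2837 - 4041)/1371 = -11461524/2837*1/1371 = -3820508/1296509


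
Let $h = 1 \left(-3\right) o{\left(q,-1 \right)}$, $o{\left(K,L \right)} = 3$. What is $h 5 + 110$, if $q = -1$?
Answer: $65$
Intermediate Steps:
$h = -9$ ($h = 1 \left(-3\right) 3 = \left(-3\right) 3 = -9$)
$h 5 + 110 = \left(-9\right) 5 + 110 = -45 + 110 = 65$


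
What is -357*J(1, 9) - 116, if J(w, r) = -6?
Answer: 2026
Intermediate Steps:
-357*J(1, 9) - 116 = -357*(-6) - 116 = 2142 - 116 = 2026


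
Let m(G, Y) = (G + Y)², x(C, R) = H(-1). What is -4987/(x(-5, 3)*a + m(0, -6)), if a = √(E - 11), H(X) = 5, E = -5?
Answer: -44883/424 + 24935*I/424 ≈ -105.86 + 58.809*I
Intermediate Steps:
x(C, R) = 5
a = 4*I (a = √(-5 - 11) = √(-16) = 4*I ≈ 4.0*I)
-4987/(x(-5, 3)*a + m(0, -6)) = -4987/(5*(4*I) + (0 - 6)²) = -4987/(20*I + (-6)²) = -4987/(20*I + 36) = -4987*(36 - 20*I)/1696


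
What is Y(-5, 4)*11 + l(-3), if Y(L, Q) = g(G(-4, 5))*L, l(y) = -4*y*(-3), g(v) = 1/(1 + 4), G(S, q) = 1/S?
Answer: -47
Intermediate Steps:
g(v) = 1/5
l(y) = 12*y
Y(L, Q) = L/5
Y(-5, 4)*11 + l(-3) = ((1/5)*(-5))*11 + 12*(-3) = -1*11 - 36 = -11 - 36 = -47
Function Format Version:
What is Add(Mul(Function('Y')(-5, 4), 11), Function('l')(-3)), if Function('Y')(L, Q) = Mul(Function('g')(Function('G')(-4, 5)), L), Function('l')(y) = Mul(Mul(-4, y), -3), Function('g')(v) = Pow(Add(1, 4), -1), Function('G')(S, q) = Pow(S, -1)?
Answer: -47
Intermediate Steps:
Function('g')(v) = Rational(1, 5) (Function('g')(v) = Pow(5, -1) = Rational(1, 5))
Function('l')(y) = Mul(12, y)
Function('Y')(L, Q) = Mul(Rational(1, 5), L)
Add(Mul(Function('Y')(-5, 4), 11), Function('l')(-3)) = Add(Mul(Mul(Rational(1, 5), -5), 11), Mul(12, -3)) = Add(Mul(-1, 11), -36) = Add(-11, -36) = -47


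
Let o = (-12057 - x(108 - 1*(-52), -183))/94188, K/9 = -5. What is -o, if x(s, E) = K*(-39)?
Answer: 1151/7849 ≈ 0.14664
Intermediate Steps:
K = -45 (K = 9*(-5) = -45)
x(s, E) = 1755 (x(s, E) = -45*(-39) = 1755)
o = -1151/7849 (o = (-12057 - 1*1755)/94188 = (-12057 - 1755)*(1/94188) = -13812*1/94188 = -1151/7849 ≈ -0.14664)
-o = -1*(-1151/7849) = 1151/7849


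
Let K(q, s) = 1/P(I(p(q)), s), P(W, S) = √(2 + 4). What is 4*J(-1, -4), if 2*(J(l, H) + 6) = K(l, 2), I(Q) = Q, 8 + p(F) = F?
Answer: -24 + √6/3 ≈ -23.184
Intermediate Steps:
p(F) = -8 + F
P(W, S) = √6
K(q, s) = √6/6 (K(q, s) = 1/(√6) = √6/6)
J(l, H) = -6 + √6/12 (J(l, H) = -6 + (√6/6)/2 = -6 + √6/12)
4*J(-1, -4) = 4*(-6 + √6/12) = -24 + √6/3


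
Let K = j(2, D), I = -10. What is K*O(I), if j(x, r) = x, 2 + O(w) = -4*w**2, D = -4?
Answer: -804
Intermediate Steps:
O(w) = -2 - 4*w**2
K = 2
K*O(I) = 2*(-2 - 4*(-10)**2) = 2*(-2 - 4*100) = 2*(-2 - 400) = 2*(-402) = -804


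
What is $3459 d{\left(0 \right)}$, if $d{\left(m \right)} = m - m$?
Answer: $0$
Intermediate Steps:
$d{\left(m \right)} = 0$
$3459 d{\left(0 \right)} = 3459 \cdot 0 = 0$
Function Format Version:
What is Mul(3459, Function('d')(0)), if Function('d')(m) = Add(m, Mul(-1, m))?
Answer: 0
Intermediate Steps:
Function('d')(m) = 0
Mul(3459, Function('d')(0)) = Mul(3459, 0) = 0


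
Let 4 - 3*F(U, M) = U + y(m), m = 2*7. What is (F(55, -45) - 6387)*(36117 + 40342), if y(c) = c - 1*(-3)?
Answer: -1470230111/3 ≈ -4.9008e+8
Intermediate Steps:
m = 14
y(c) = 3 + c (y(c) = c + 3 = 3 + c)
F(U, M) = -13/3 - U/3 (F(U, M) = 4/3 - (U + (3 + 14))/3 = 4/3 - (U + 17)/3 = 4/3 - (17 + U)/3 = 4/3 + (-17/3 - U/3) = -13/3 - U/3)
(F(55, -45) - 6387)*(36117 + 40342) = ((-13/3 - ⅓*55) - 6387)*(36117 + 40342) = ((-13/3 - 55/3) - 6387)*76459 = (-68/3 - 6387)*76459 = -19229/3*76459 = -1470230111/3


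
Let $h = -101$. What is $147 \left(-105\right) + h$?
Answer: $-15536$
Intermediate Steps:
$147 \left(-105\right) + h = 147 \left(-105\right) - 101 = -15435 - 101 = -15536$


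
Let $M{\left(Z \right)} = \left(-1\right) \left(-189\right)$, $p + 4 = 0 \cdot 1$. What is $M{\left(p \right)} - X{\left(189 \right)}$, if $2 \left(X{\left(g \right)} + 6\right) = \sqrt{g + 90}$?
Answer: $195 - \frac{3 \sqrt{31}}{2} \approx 186.65$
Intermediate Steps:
$p = -4$ ($p = -4 + 0 \cdot 1 = -4 + 0 = -4$)
$X{\left(g \right)} = -6 + \frac{\sqrt{90 + g}}{2}$ ($X{\left(g \right)} = -6 + \frac{\sqrt{g + 90}}{2} = -6 + \frac{\sqrt{90 + g}}{2}$)
$M{\left(Z \right)} = 189$
$M{\left(p \right)} - X{\left(189 \right)} = 189 - \left(-6 + \frac{\sqrt{90 + 189}}{2}\right) = 189 - \left(-6 + \frac{\sqrt{279}}{2}\right) = 189 - \left(-6 + \frac{3 \sqrt{31}}{2}\right) = 189 + \left(6 - \frac{3 \sqrt{31}}{2}\right) = 195 - \frac{3 \sqrt{31}}{2}$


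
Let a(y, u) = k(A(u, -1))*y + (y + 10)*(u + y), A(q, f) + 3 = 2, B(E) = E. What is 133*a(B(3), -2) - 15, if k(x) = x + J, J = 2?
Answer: 2113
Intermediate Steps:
A(q, f) = -1 (A(q, f) = -3 + 2 = -1)
k(x) = 2 + x (k(x) = x + 2 = 2 + x)
a(y, u) = y + (10 + y)*(u + y) (a(y, u) = (2 - 1)*y + (y + 10)*(u + y) = 1*y + (10 + y)*(u + y) = y + (10 + y)*(u + y))
133*a(B(3), -2) - 15 = 133*(3**2 + 10*(-2) + 11*3 - 2*3) - 15 = 133*(9 - 20 + 33 - 6) - 15 = 133*16 - 15 = 2128 - 15 = 2113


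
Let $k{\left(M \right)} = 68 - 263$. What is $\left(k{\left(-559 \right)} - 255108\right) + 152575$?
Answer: $-102728$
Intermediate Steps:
$k{\left(M \right)} = -195$ ($k{\left(M \right)} = 68 - 263 = -195$)
$\left(k{\left(-559 \right)} - 255108\right) + 152575 = \left(-195 - 255108\right) + 152575 = -255303 + 152575 = -102728$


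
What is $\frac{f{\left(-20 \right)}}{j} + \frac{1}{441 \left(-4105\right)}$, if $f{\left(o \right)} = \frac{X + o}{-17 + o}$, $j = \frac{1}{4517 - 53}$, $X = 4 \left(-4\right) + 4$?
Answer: $\frac{258598448603}{66981285} \approx 3860.8$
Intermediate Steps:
$X = -12$ ($X = -16 + 4 = -12$)
$j = \frac{1}{4464} \approx 0.00022401$
$f{\left(o \right)} = \frac{-12 + o}{-17 + o}$
$\frac{f{\left(-20 \right)}}{j} + \frac{1}{441 \left(-4105\right)} = \frac{-12 - 20}{-17 - 20} \frac{1}{\frac{1}{4464}} + \frac{1}{441 \left(-4105\right)} = \frac{1}{-37} \left(-32\right) 4464 + \frac{1}{441} \left(- \frac{1}{4105}\right) = \left(- \frac{1}{37}\right) \left(-32\right) 4464 - \frac{1}{1810305} = \frac{32}{37} \cdot 4464 - \frac{1}{1810305} = \frac{142848}{37} - \frac{1}{1810305} = \frac{258598448603}{66981285}$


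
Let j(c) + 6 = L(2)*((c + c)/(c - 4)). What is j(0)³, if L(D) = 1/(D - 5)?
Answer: -216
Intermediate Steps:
L(D) = 1/(-5 + D)
j(c) = -6 - 2*c/(3*(-4 + c)) (j(c) = -6 + ((c + c)/(c - 4))/(-5 + 2) = -6 + ((2*c)/(-4 + c))/(-3) = -6 - 2*c/(3*(-4 + c)))
j(0)³ = (4*(18 - 5*0)/(3*(-4 + 0)))³ = ((4/3)*(18 + 0)/(-4))³ = ((4/3)*(-¼)*18)³ = (-6)³ = -216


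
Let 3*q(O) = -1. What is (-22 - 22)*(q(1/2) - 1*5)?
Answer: 704/3 ≈ 234.67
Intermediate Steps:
q(O) = -1/3 (q(O) = (1/3)*(-1) = -1/3)
(-22 - 22)*(q(1/2) - 1*5) = (-22 - 22)*(-1/3 - 1*5) = -44*(-1/3 - 5) = -44*(-16/3) = 704/3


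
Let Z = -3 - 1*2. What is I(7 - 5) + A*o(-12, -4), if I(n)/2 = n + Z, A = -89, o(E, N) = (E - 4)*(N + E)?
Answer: -22790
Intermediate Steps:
o(E, N) = (-4 + E)*(E + N)
Z = -5 (Z = -3 - 2 = -5)
I(n) = -10 + 2*n (I(n) = 2*(n - 5) = 2*(-5 + n) = -10 + 2*n)
I(7 - 5) + A*o(-12, -4) = (-10 + 2*(7 - 5)) - 89*((-12)**2 - 4*(-12) - 4*(-4) - 12*(-4)) = (-10 + 2*2) - 89*(144 + 48 + 16 + 48) = (-10 + 4) - 89*256 = -6 - 22784 = -22790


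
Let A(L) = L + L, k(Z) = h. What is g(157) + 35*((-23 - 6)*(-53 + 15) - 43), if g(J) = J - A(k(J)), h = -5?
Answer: 37232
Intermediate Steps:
k(Z) = -5
A(L) = 2*L
g(J) = 10 + J (g(J) = J - 2*(-5) = J - 1*(-10) = J + 10 = 10 + J)
g(157) + 35*((-23 - 6)*(-53 + 15) - 43) = (10 + 157) + 35*((-23 - 6)*(-53 + 15) - 43) = 167 + 35*(-29*(-38) - 43) = 167 + 35*(1102 - 43) = 167 + 35*1059 = 167 + 37065 = 37232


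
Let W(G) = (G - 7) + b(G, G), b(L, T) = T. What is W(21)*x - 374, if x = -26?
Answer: -1284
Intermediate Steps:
W(G) = -7 + 2*G (W(G) = (G - 7) + G = (-7 + G) + G = -7 + 2*G)
W(21)*x - 374 = (-7 + 2*21)*(-26) - 374 = (-7 + 42)*(-26) - 374 = 35*(-26) - 374 = -910 - 374 = -1284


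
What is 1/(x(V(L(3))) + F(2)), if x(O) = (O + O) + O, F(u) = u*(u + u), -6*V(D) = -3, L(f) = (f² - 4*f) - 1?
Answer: 2/19 ≈ 0.10526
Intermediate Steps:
L(f) = -1 + f² - 4*f
V(D) = ½ (V(D) = -⅙*(-3) = ½)
F(u) = 2*u² (F(u) = u*(2*u) = 2*u²)
x(O) = 3*O (x(O) = 2*O + O = 3*O)
1/(x(V(L(3))) + F(2)) = 1/(3*(½) + 2*2²) = 1/(3/2 + 2*4) = 1/(3/2 + 8) = 1/(19/2) = 2/19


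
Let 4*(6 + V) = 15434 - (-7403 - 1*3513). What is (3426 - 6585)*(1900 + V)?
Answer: -53586117/2 ≈ -2.6793e+7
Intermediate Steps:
V = 13163/2 (V = -6 + (15434 - (-7403 - 1*3513))/4 = -6 + (15434 - (-7403 - 3513))/4 = -6 + (15434 - 1*(-10916))/4 = -6 + (15434 + 10916)/4 = -6 + (1/4)*26350 = -6 + 13175/2 = 13163/2 ≈ 6581.5)
(3426 - 6585)*(1900 + V) = (3426 - 6585)*(1900 + 13163/2) = -3159*16963/2 = -53586117/2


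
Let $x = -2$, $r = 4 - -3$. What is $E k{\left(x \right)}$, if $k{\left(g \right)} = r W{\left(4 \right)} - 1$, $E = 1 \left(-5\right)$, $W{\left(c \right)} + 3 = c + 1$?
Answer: $-65$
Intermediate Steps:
$r = 7$ ($r = 4 + 3 = 7$)
$W{\left(c \right)} = -2 + c$ ($W{\left(c \right)} = -3 + \left(c + 1\right) = -3 + \left(1 + c\right) = -2 + c$)
$E = -5$
$k{\left(g \right)} = 13$ ($k{\left(g \right)} = 7 \left(-2 + 4\right) - 1 = 7 \cdot 2 - 1 = 14 - 1 = 13$)
$E k{\left(x \right)} = \left(-5\right) 13 = -65$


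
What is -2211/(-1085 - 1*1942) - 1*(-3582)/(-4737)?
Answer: -41023/1593211 ≈ -0.025749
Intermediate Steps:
-2211/(-1085 - 1*1942) - 1*(-3582)/(-4737) = -2211/(-1085 - 1942) + 3582*(-1/4737) = -2211/(-3027) - 1194/1579 = -2211*(-1/3027) - 1194/1579 = 737/1009 - 1194/1579 = -41023/1593211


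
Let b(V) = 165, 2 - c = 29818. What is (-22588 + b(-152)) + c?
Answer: -52239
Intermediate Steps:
c = -29816 (c = 2 - 1*29818 = 2 - 29818 = -29816)
(-22588 + b(-152)) + c = (-22588 + 165) - 29816 = -22423 - 29816 = -52239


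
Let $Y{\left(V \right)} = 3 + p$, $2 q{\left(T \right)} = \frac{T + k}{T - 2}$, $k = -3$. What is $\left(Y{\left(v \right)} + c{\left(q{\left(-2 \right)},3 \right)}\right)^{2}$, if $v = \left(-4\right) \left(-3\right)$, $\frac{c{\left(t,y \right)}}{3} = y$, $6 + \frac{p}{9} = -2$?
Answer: $3600$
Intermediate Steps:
$q{\left(T \right)} = \frac{-3 + T}{2 \left(-2 + T\right)}$ ($q{\left(T \right)} = \frac{\left(T - 3\right) \frac{1}{T - 2}}{2} = \frac{\left(-3 + T\right) \frac{1}{-2 + T}}{2} = \frac{\frac{1}{-2 + T} \left(-3 + T\right)}{2} = \frac{-3 + T}{2 \left(-2 + T\right)}$)
$p = -72$ ($p = -54 + 9 \left(-2\right) = -54 - 18 = -72$)
$c{\left(t,y \right)} = 3 y$
$v = 12$
$Y{\left(V \right)} = -69$ ($Y{\left(V \right)} = 3 - 72 = -69$)
$\left(Y{\left(v \right)} + c{\left(q{\left(-2 \right)},3 \right)}\right)^{2} = \left(-69 + 3 \cdot 3\right)^{2} = \left(-69 + 9\right)^{2} = \left(-60\right)^{2} = 3600$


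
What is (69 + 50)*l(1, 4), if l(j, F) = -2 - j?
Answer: -357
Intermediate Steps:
(69 + 50)*l(1, 4) = (69 + 50)*(-2 - 1*1) = 119*(-2 - 1) = 119*(-3) = -357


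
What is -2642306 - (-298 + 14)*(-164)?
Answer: -2688882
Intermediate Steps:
-2642306 - (-298 + 14)*(-164) = -2642306 - (-284)*(-164) = -2642306 - 1*46576 = -2642306 - 46576 = -2688882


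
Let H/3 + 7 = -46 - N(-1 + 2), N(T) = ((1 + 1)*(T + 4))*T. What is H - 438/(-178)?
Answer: -16602/89 ≈ -186.54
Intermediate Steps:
N(T) = T*(8 + 2*T) (N(T) = (2*(4 + T))*T = (8 + 2*T)*T = T*(8 + 2*T))
H = -189 (H = -21 + 3*(-46 - 2*(-1 + 2)*(4 + (-1 + 2))) = -21 + 3*(-46 - 2*(4 + 1)) = -21 + 3*(-46 - 2*5) = -21 + 3*(-46 - 1*10) = -21 + 3*(-46 - 10) = -21 + 3*(-56) = -21 - 168 = -189)
H - 438/(-178) = -189 - 438/(-178) = -189 - 438*(-1/178) = -189 + 219/89 = -16602/89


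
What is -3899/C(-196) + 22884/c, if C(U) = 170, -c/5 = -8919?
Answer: -2266475/101082 ≈ -22.422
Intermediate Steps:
c = 44595 (c = -5*(-8919) = 44595)
-3899/C(-196) + 22884/c = -3899/170 + 22884/44595 = -3899*1/170 + 22884*(1/44595) = -3899/170 + 7628/14865 = -2266475/101082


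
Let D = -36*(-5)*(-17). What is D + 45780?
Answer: 42720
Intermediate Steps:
D = -3060 (D = 180*(-17) = -3060)
D + 45780 = -3060 + 45780 = 42720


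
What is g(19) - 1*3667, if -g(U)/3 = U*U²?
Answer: -24244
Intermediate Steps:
g(U) = -3*U³ (g(U) = -3*U*U² = -3*U³)
g(19) - 1*3667 = -3*19³ - 1*3667 = -3*6859 - 3667 = -20577 - 3667 = -24244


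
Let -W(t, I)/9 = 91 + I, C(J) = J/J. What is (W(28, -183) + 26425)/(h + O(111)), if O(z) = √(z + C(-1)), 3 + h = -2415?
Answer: -32948877/2923306 - 27253*√7/1461653 ≈ -11.320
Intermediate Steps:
h = -2418 (h = -3 - 2415 = -2418)
C(J) = 1
W(t, I) = -819 - 9*I (W(t, I) = -9*(91 + I) = -819 - 9*I)
O(z) = √(1 + z) (O(z) = √(z + 1) = √(1 + z))
(W(28, -183) + 26425)/(h + O(111)) = ((-819 - 9*(-183)) + 26425)/(-2418 + √(1 + 111)) = ((-819 + 1647) + 26425)/(-2418 + √112) = (828 + 26425)/(-2418 + 4*√7) = 27253/(-2418 + 4*√7)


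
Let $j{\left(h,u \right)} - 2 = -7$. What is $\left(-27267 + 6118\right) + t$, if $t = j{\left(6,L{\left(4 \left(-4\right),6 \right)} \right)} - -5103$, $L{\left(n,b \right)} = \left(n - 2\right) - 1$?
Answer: $-16051$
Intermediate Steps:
$L{\left(n,b \right)} = -3 + n$ ($L{\left(n,b \right)} = \left(-2 + n\right) - 1 = -3 + n$)
$j{\left(h,u \right)} = -5$ ($j{\left(h,u \right)} = 2 - 7 = -5$)
$t = 5098$ ($t = -5 - -5103 = -5 + 5103 = 5098$)
$\left(-27267 + 6118\right) + t = \left(-27267 + 6118\right) + 5098 = -21149 + 5098 = -16051$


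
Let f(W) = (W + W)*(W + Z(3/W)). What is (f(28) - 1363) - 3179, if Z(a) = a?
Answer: -2968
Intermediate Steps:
f(W) = 2*W*(W + 3/W) (f(W) = (W + W)*(W + 3/W) = (2*W)*(W + 3/W) = 2*W*(W + 3/W))
(f(28) - 1363) - 3179 = ((6 + 2*28**2) - 1363) - 3179 = ((6 + 2*784) - 1363) - 3179 = ((6 + 1568) - 1363) - 3179 = (1574 - 1363) - 3179 = 211 - 3179 = -2968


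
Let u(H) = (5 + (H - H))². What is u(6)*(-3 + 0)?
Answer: -75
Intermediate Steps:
u(H) = 25 (u(H) = (5 + 0)² = 5² = 25)
u(6)*(-3 + 0) = 25*(-3 + 0) = 25*(-3) = -75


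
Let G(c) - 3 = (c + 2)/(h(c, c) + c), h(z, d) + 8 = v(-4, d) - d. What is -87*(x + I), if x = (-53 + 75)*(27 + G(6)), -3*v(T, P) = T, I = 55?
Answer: -299541/5 ≈ -59908.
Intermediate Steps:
v(T, P) = -T/3
h(z, d) = -20/3 - d (h(z, d) = -8 + (-⅓*(-4) - d) = -8 + (4/3 - d) = -20/3 - d)
G(c) = 27/10 - 3*c/20 (G(c) = 3 + (c + 2)/((-20/3 - c) + c) = 3 + (2 + c)/(-20/3) = 3 + (2 + c)*(-3/20) = 3 + (-3/10 - 3*c/20) = 27/10 - 3*c/20)
x = 3168/5 (x = (-53 + 75)*(27 + (27/10 - 3/20*6)) = 22*(27 + (27/10 - 9/10)) = 22*(27 + 9/5) = 22*(144/5) = 3168/5 ≈ 633.60)
-87*(x + I) = -87*(3168/5 + 55) = -87*3443/5 = -299541/5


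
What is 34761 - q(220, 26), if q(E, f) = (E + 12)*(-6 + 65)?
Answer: 21073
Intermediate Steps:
q(E, f) = 708 + 59*E (q(E, f) = (12 + E)*59 = 708 + 59*E)
34761 - q(220, 26) = 34761 - (708 + 59*220) = 34761 - (708 + 12980) = 34761 - 1*13688 = 34761 - 13688 = 21073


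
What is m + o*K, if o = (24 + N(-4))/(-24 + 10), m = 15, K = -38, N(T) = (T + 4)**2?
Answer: 561/7 ≈ 80.143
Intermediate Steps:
N(T) = (4 + T)**2
o = -12/7 (o = (24 + (4 - 4)**2)/(-24 + 10) = (24 + 0**2)/(-14) = (24 + 0)*(-1/14) = 24*(-1/14) = -12/7 ≈ -1.7143)
m + o*K = 15 - 12/7*(-38) = 15 + 456/7 = 561/7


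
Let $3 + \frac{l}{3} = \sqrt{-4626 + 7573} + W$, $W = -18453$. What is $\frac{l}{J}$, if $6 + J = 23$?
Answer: $- \frac{55368}{17} + \frac{3 \sqrt{2947}}{17} \approx -3247.4$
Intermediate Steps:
$J = 17$ ($J = -6 + 23 = 17$)
$l = -55368 + 3 \sqrt{2947}$ ($l = -9 + 3 \left(\sqrt{-4626 + 7573} - 18453\right) = -9 + 3 \left(\sqrt{2947} - 18453\right) = -9 + 3 \left(-18453 + \sqrt{2947}\right) = -9 - \left(55359 - 3 \sqrt{2947}\right) = -55368 + 3 \sqrt{2947} \approx -55205.0$)
$\frac{l}{J} = \frac{-55368 + 3 \sqrt{2947}}{17} = - \frac{55368}{17} + \frac{3 \sqrt{2947}}{17}$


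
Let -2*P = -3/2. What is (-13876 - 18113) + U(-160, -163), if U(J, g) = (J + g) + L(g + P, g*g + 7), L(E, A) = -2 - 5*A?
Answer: -165194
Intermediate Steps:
P = ¾ (P = -(-3)/(2*2) = -½*(-3/2) = ¾ ≈ 0.75000)
U(J, g) = -37 + J + g - 5*g² (U(J, g) = (J + g) + (-2 - 5*(g*g + 7)) = (J + g) + (-2 - 5*(g² + 7)) = (J + g) + (-2 - 5*(7 + g²)) = (J + g) + (-2 + (-35 - 5*g²)) = (J + g) + (-37 - 5*g²) = -37 + J + g - 5*g²)
(-13876 - 18113) + U(-160, -163) = (-13876 - 18113) + (-37 - 160 - 163 - 5*(-163)²) = -31989 + (-37 - 160 - 163 - 5*26569) = -31989 + (-37 - 160 - 163 - 132845) = -31989 - 133205 = -165194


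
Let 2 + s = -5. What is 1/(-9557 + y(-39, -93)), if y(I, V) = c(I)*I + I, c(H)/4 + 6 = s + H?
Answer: -1/1484 ≈ -0.00067385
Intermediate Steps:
s = -7 (s = -2 - 5 = -7)
c(H) = -52 + 4*H (c(H) = -24 + 4*(-7 + H) = -24 + (-28 + 4*H) = -52 + 4*H)
y(I, V) = I + I*(-52 + 4*I) (y(I, V) = (-52 + 4*I)*I + I = I*(-52 + 4*I) + I = I + I*(-52 + 4*I))
1/(-9557 + y(-39, -93)) = 1/(-9557 - 39*(-51 + 4*(-39))) = 1/(-9557 - 39*(-51 - 156)) = 1/(-9557 - 39*(-207)) = 1/(-9557 + 8073) = 1/(-1484) = -1/1484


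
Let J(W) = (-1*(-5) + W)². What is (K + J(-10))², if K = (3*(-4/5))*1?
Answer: 12769/25 ≈ 510.76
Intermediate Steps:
K = -12/5 (K = (3*(-4*⅕))*1 = (3*(-⅘))*1 = -12/5*1 = -12/5 ≈ -2.4000)
J(W) = (5 + W)²
(K + J(-10))² = (-12/5 + (5 - 10)²)² = (-12/5 + (-5)²)² = (-12/5 + 25)² = (113/5)² = 12769/25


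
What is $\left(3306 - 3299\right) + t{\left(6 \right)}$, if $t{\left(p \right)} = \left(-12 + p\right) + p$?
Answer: $7$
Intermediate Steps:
$t{\left(p \right)} = -12 + 2 p$
$\left(3306 - 3299\right) + t{\left(6 \right)} = \left(3306 - 3299\right) + \left(-12 + 2 \cdot 6\right) = 7 + \left(-12 + 12\right) = 7 + 0 = 7$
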